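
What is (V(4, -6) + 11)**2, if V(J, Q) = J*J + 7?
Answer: 1156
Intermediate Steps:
V(J, Q) = 7 + J**2 (V(J, Q) = J**2 + 7 = 7 + J**2)
(V(4, -6) + 11)**2 = ((7 + 4**2) + 11)**2 = ((7 + 16) + 11)**2 = (23 + 11)**2 = 34**2 = 1156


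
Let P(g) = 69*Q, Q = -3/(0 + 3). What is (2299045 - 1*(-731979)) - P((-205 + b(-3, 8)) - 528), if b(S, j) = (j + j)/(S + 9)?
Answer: 3031093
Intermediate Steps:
b(S, j) = 2*j/(9 + S) (b(S, j) = (2*j)/(9 + S) = 2*j/(9 + S))
Q = -1 (Q = -3/3 = -3*⅓ = -1)
P(g) = -69 (P(g) = 69*(-1) = -69)
(2299045 - 1*(-731979)) - P((-205 + b(-3, 8)) - 528) = (2299045 - 1*(-731979)) - 1*(-69) = (2299045 + 731979) + 69 = 3031024 + 69 = 3031093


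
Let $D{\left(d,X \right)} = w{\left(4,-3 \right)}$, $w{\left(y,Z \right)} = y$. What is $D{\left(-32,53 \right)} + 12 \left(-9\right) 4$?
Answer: $-428$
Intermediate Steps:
$D{\left(d,X \right)} = 4$
$D{\left(-32,53 \right)} + 12 \left(-9\right) 4 = 4 + 12 \left(-9\right) 4 = 4 - 432 = -428$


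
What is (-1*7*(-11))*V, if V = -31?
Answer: -2387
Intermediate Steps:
(-1*7*(-11))*V = (-1*7*(-11))*(-31) = -7*(-11)*(-31) = 77*(-31) = -2387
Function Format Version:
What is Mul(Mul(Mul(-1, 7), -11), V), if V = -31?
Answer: -2387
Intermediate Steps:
Mul(Mul(Mul(-1, 7), -11), V) = Mul(Mul(Mul(-1, 7), -11), -31) = Mul(Mul(-7, -11), -31) = Mul(77, -31) = -2387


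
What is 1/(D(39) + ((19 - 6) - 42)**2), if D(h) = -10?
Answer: 1/831 ≈ 0.0012034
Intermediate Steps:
1/(D(39) + ((19 - 6) - 42)**2) = 1/(-10 + ((19 - 6) - 42)**2) = 1/(-10 + (13 - 42)**2) = 1/(-10 + (-29)**2) = 1/(-10 + 841) = 1/831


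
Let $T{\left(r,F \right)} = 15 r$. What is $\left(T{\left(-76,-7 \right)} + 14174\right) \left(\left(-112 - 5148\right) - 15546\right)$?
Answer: $-271185404$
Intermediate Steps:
$\left(T{\left(-76,-7 \right)} + 14174\right) \left(\left(-112 - 5148\right) - 15546\right) = \left(15 \left(-76\right) + 14174\right) \left(\left(-112 - 5148\right) - 15546\right) = \left(-1140 + 14174\right) \left(\left(-112 - 5148\right) - 15546\right) = 13034 \left(-5260 - 15546\right) = 13034 \left(-20806\right) = -271185404$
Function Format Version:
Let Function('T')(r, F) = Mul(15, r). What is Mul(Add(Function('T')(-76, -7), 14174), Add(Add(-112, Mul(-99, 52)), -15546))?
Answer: -271185404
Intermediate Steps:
Mul(Add(Function('T')(-76, -7), 14174), Add(Add(-112, Mul(-99, 52)), -15546)) = Mul(Add(Mul(15, -76), 14174), Add(Add(-112, Mul(-99, 52)), -15546)) = Mul(Add(-1140, 14174), Add(Add(-112, -5148), -15546)) = Mul(13034, Add(-5260, -15546)) = Mul(13034, -20806) = -271185404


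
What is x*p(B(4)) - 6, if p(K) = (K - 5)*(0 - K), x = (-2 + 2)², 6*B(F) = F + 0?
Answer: -6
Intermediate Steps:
B(F) = F/6 (B(F) = (F + 0)/6 = F/6)
x = 0 (x = 0² = 0)
p(K) = -K*(-5 + K) (p(K) = (-5 + K)*(-K) = -K*(-5 + K))
x*p(B(4)) - 6 = 0*(((⅙)*4)*(5 - 4/6)) - 6 = 0*(2*(5 - 1*⅔)/3) - 6 = 0*(2*(5 - ⅔)/3) - 6 = 0*((⅔)*(13/3)) - 6 = 0*(26/9) - 6 = 0 - 6 = -6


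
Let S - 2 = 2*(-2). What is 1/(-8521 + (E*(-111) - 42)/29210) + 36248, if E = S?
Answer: 902206301183/24889823 ≈ 36248.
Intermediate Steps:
S = -2 (S = 2 + 2*(-2) = 2 - 4 = -2)
E = -2
1/(-8521 + (E*(-111) - 42)/29210) + 36248 = 1/(-8521 + (-2*(-111) - 42)/29210) + 36248 = 1/(-8521 + (222 - 42)*(1/29210)) + 36248 = 1/(-8521 + 180*(1/29210)) + 36248 = 1/(-8521 + 18/2921) + 36248 = 1/(-24889823/2921) + 36248 = -2921/24889823 + 36248 = 902206301183/24889823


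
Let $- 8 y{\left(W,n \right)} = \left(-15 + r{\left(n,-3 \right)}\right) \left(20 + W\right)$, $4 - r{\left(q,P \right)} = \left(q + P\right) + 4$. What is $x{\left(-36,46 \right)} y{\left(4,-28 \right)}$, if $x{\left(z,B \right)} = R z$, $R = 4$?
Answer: $6912$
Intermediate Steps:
$r{\left(q,P \right)} = - P - q$ ($r{\left(q,P \right)} = 4 - \left(\left(q + P\right) + 4\right) = 4 - \left(\left(P + q\right) + 4\right) = 4 - \left(4 + P + q\right) = - P - q$)
$x{\left(z,B \right)} = 4 z$
$y{\left(W,n \right)} = - \frac{\left(-12 - n\right) \left(20 + W\right)}{8}$ ($y{\left(W,n \right)} = - \frac{\left(-15 - \left(-3 + n\right)\right) \left(20 + W\right)}{8} = - \frac{\left(-12 - n\right) \left(20 + W\right)}{8}$)
$x{\left(-36,46 \right)} y{\left(4,-28 \right)} = 4 \left(-36\right) \left(30 + \frac{3}{2} \cdot 4 + \frac{5}{2} \left(-28\right) + \frac{1}{8} \cdot 4 \left(-28\right)\right) = - 144 \left(30 + 6 - 70 - 14\right) = \left(-144\right) \left(-48\right) = 6912$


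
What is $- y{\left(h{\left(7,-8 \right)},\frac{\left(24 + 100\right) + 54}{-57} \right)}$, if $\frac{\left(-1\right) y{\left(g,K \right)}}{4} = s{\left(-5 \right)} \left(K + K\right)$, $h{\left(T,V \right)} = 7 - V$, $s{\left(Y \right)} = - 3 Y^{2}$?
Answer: $\frac{35600}{19} \approx 1873.7$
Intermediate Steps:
$y{\left(g,K \right)} = 600 K$ ($y{\left(g,K \right)} = - 4 - 3 \left(-5\right)^{2} \left(K + K\right) = - 4 \left(-3\right) 25 \cdot 2 K = - 4 \left(- 75 \cdot 2 K\right) = - 4 \left(- 150 K\right) = 600 K$)
$- y{\left(h{\left(7,-8 \right)},\frac{\left(24 + 100\right) + 54}{-57} \right)} = - 600 \frac{\left(24 + 100\right) + 54}{-57} = - 600 \left(124 + 54\right) \left(- \frac{1}{57}\right) = - 600 \cdot 178 \left(- \frac{1}{57}\right) = - \frac{600 \left(-178\right)}{57} = \left(-1\right) \left(- \frac{35600}{19}\right) = \frac{35600}{19}$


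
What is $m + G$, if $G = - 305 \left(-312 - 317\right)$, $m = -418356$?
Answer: $-226511$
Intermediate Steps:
$G = 191845$ ($G = \left(-305\right) \left(-629\right) = 191845$)
$m + G = -418356 + 191845 = -226511$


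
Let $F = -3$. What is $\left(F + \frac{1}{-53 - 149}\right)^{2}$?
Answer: $\frac{368449}{40804} \approx 9.0297$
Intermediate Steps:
$\left(F + \frac{1}{-53 - 149}\right)^{2} = \left(-3 + \frac{1}{-53 - 149}\right)^{2} = \left(-3 + \frac{1}{-202}\right)^{2} = \left(-3 - \frac{1}{202}\right)^{2} = \left(- \frac{607}{202}\right)^{2} = \frac{368449}{40804}$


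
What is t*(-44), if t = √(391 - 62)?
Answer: -44*√329 ≈ -798.09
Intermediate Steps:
t = √329 ≈ 18.138
t*(-44) = √329*(-44) = -44*√329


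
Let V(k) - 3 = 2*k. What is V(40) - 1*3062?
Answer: -2979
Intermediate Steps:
V(k) = 3 + 2*k
V(40) - 1*3062 = (3 + 2*40) - 1*3062 = (3 + 80) - 3062 = 83 - 3062 = -2979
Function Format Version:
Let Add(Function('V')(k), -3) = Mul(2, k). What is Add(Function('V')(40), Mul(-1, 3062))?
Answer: -2979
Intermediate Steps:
Function('V')(k) = Add(3, Mul(2, k))
Add(Function('V')(40), Mul(-1, 3062)) = Add(Add(3, Mul(2, 40)), Mul(-1, 3062)) = Add(Add(3, 80), -3062) = Add(83, -3062) = -2979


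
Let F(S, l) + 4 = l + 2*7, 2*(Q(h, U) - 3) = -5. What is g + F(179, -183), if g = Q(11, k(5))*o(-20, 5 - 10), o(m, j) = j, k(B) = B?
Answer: -351/2 ≈ -175.50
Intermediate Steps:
Q(h, U) = ½ (Q(h, U) = 3 + (½)*(-5) = 3 - 5/2 = ½)
F(S, l) = 10 + l (F(S, l) = -4 + (l + 2*7) = -4 + (l + 14) = -4 + (14 + l) = 10 + l)
g = -5/2 (g = (5 - 10)/2 = (½)*(-5) = -5/2 ≈ -2.5000)
g + F(179, -183) = -5/2 + (10 - 183) = -5/2 - 173 = -351/2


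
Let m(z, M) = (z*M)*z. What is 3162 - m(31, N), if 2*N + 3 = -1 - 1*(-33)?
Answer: -21545/2 ≈ -10773.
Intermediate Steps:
N = 29/2 (N = -3/2 + (-1 - 1*(-33))/2 = -3/2 + (-1 + 33)/2 = -3/2 + (½)*32 = -3/2 + 16 = 29/2 ≈ 14.500)
m(z, M) = M*z² (m(z, M) = (M*z)*z = M*z²)
3162 - m(31, N) = 3162 - 29*31²/2 = 3162 - 29*961/2 = 3162 - 1*27869/2 = 3162 - 27869/2 = -21545/2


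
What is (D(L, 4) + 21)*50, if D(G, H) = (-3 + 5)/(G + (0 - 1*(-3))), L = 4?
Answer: 7450/7 ≈ 1064.3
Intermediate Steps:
D(G, H) = 2/(3 + G) (D(G, H) = 2/(G + (0 + 3)) = 2/(G + 3) = 2/(3 + G))
(D(L, 4) + 21)*50 = (2/(3 + 4) + 21)*50 = (2/7 + 21)*50 = (149/7)*50 = 7450/7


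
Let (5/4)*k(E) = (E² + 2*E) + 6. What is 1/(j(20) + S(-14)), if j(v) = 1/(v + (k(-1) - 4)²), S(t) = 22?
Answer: 20/441 ≈ 0.045351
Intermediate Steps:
k(E) = 24/5 + 4*E²/5 + 8*E/5 (k(E) = 4*((E² + 2*E) + 6)/5 = 4*(6 + E² + 2*E)/5 = 24/5 + 4*E²/5 + 8*E/5)
j(v) = 1/v (j(v) = 1/(v + ((24/5 + (⅘)*(-1)² + (8/5)*(-1)) - 4)²) = 1/(v + ((24/5 + (⅘)*1 - 8/5) - 4)²) = 1/(v + ((24/5 + ⅘ - 8/5) - 4)²) = 1/(v + (4 - 4)²) = 1/(v + 0²) = 1/(v + 0) = 1/v)
1/(j(20) + S(-14)) = 1/(1/20 + 22) = 1/(441/20) = 20/441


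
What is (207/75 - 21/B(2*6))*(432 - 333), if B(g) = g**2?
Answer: 103521/400 ≈ 258.80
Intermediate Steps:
(207/75 - 21/B(2*6))*(432 - 333) = (207/75 - 21/((2*6)**2))*(432 - 333) = (207*(1/75) - 21/(12**2))*99 = (69/25 - 21/144)*99 = (69/25 - 21*1/144)*99 = (69/25 - 7/48)*99 = (3137/1200)*99 = 103521/400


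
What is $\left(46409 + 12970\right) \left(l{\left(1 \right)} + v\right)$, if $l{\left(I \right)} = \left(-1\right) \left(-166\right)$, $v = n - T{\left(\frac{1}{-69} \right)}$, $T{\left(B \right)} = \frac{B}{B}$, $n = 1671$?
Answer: $109019844$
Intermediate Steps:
$T{\left(B \right)} = 1$
$v = 1670$ ($v = 1671 - 1 = 1670$)
$l{\left(I \right)} = 166$
$\left(46409 + 12970\right) \left(l{\left(1 \right)} + v\right) = \left(46409 + 12970\right) \left(166 + 1670\right) = 59379 \cdot 1836 = 109019844$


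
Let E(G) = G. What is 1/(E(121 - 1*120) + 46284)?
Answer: 1/46285 ≈ 2.1605e-5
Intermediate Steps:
1/(E(121 - 1*120) + 46284) = 1/((121 - 1*120) + 46284) = 1/((121 - 120) + 46284) = 1/(1 + 46284) = 1/46285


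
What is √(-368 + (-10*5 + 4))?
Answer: 3*I*√46 ≈ 20.347*I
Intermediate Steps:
√(-368 + (-10*5 + 4)) = √(-368 + (-50 + 4)) = √(-368 - 46) = √(-414) = 3*I*√46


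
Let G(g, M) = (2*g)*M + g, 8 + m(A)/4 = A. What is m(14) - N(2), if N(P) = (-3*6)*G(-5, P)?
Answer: -426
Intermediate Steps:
m(A) = -32 + 4*A
G(g, M) = g + 2*M*g (G(g, M) = 2*M*g + g = g + 2*M*g)
N(P) = 90 + 180*P (N(P) = (-3*6)*(-5*(1 + 2*P)) = -18*(-5 - 10*P) = 90 + 180*P)
m(14) - N(2) = (-32 + 4*14) - (90 + 180*2) = (-32 + 56) - (90 + 360) = 24 - 1*450 = 24 - 450 = -426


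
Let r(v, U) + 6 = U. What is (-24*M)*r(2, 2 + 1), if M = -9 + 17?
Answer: 576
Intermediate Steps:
r(v, U) = -6 + U
M = 8
(-24*M)*r(2, 2 + 1) = (-24*8)*(-6 + (2 + 1)) = -192*(-6 + 3) = -192*(-3) = 576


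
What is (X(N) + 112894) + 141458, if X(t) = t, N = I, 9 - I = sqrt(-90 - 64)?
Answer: 254361 - I*sqrt(154) ≈ 2.5436e+5 - 12.41*I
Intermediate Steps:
I = 9 - I*sqrt(154) (I = 9 - sqrt(-90 - 64) = 9 - sqrt(-154) = 9 - I*sqrt(154) ≈ 9.0 - 12.41*I)
N = 9 - I*sqrt(154) ≈ 9.0 - 12.41*I
(X(N) + 112894) + 141458 = ((9 - I*sqrt(154)) + 112894) + 141458 = (112903 - I*sqrt(154)) + 141458 = 254361 - I*sqrt(154)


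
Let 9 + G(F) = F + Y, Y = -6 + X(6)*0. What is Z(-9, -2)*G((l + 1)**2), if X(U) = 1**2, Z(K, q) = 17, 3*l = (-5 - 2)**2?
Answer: 43673/9 ≈ 4852.6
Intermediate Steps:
l = 49/3 (l = (-5 - 2)**2/3 = (1/3)*(-7)**2 = (1/3)*49 = 49/3 ≈ 16.333)
X(U) = 1
Y = -6 (Y = -6 + 1*0 = -6 + 0 = -6)
G(F) = -15 + F (G(F) = -9 + (F - 6) = -9 + (-6 + F) = -15 + F)
Z(-9, -2)*G((l + 1)**2) = 17*(-15 + (49/3 + 1)**2) = 17*(-15 + (52/3)**2) = 17*(-15 + 2704/9) = 17*(2569/9) = 43673/9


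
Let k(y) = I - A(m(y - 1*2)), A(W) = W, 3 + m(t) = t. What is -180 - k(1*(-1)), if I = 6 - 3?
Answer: -189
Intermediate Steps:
m(t) = -3 + t
I = 3
k(y) = 8 - y (k(y) = 3 - (-3 + (y - 1*2)) = 3 - (-3 + (y - 2)) = 3 - (-3 + (-2 + y)) = 3 - (-5 + y) = 3 + (5 - y) = 8 - y)
-180 - k(1*(-1)) = -180 - (8 - (-1)) = -180 - (8 - 1*(-1)) = -180 - (8 + 1) = -180 - 1*9 = -180 - 9 = -189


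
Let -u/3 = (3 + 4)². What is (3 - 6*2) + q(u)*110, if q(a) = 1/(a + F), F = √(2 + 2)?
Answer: -283/29 ≈ -9.7586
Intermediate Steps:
F = 2 (F = √4 = 2)
u = -147 (u = -3*(3 + 4)² = -3*7² = -3*49 = -147)
q(a) = 1/(2 + a) (q(a) = 1/(a + 2) = 1/(2 + a))
(3 - 6*2) + q(u)*110 = (3 - 6*2) + 110/(2 - 147) = (3 - 12) + 110/(-145) = -9 - 1/145*110 = -9 - 22/29 = -283/29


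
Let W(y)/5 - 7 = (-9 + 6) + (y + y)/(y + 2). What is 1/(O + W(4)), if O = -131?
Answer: -3/313 ≈ -0.0095847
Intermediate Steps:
W(y) = 20 + 10*y/(2 + y) (W(y) = 35 + 5*((-9 + 6) + (y + y)/(y + 2)) = 35 + 5*(-3 + (2*y)/(2 + y)) = 35 + 5*(-3 + 2*y/(2 + y)) = 35 + (-15 + 10*y/(2 + y)) = 20 + 10*y/(2 + y))
1/(O + W(4)) = 1/(-131 + 10*(4 + 3*4)/(2 + 4)) = 1/(-131 + 10*(4 + 12)/6) = 1/(-131 + 10*(1/6)*16) = 1/(-131 + 80/3) = 1/(-313/3) = -3/313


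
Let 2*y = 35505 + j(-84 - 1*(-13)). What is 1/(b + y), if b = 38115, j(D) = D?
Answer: 1/55832 ≈ 1.7911e-5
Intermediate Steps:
y = 17717 (y = (35505 + (-84 - 1*(-13)))/2 = (35505 + (-84 + 13))/2 = (35505 - 71)/2 = (½)*35434 = 17717)
1/(b + y) = 1/(38115 + 17717) = 1/55832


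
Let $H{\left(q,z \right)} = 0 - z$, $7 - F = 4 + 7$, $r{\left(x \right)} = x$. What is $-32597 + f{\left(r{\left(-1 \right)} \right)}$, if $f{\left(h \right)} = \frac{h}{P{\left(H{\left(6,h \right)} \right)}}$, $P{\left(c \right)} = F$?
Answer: $- \frac{130387}{4} \approx -32597.0$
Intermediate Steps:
$F = -4$ ($F = 7 - \left(4 + 7\right) = 7 - 11 = -4$)
$H{\left(q,z \right)} = - z$
$P{\left(c \right)} = -4$
$f{\left(h \right)} = - \frac{h}{4}$ ($f{\left(h \right)} = \frac{h}{-4} = h \left(- \frac{1}{4}\right) = - \frac{h}{4}$)
$-32597 + f{\left(r{\left(-1 \right)} \right)} = -32597 - - \frac{1}{4} = -32597 + \frac{1}{4} = - \frac{130387}{4}$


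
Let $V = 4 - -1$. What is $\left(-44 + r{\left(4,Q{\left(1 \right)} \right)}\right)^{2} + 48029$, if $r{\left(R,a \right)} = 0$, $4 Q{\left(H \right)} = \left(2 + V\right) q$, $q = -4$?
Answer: $49965$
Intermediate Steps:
$V = 5$ ($V = 4 + 1 = 5$)
$Q{\left(H \right)} = -7$ ($Q{\left(H \right)} = \frac{\left(2 + 5\right) \left(-4\right)}{4} = \frac{7 \left(-4\right)}{4} = \frac{1}{4} \left(-28\right) = -7$)
$\left(-44 + r{\left(4,Q{\left(1 \right)} \right)}\right)^{2} + 48029 = \left(-44 + 0\right)^{2} + 48029 = \left(-44\right)^{2} + 48029 = 1936 + 48029 = 49965$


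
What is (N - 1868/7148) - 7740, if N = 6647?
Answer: -1953658/1787 ≈ -1093.3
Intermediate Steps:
(N - 1868/7148) - 7740 = (6647 - 1868/7148) - 7740 = (6647 - 1868*1/7148) - 7740 = (6647 - 467/1787) - 7740 = 11877722/1787 - 7740 = -1953658/1787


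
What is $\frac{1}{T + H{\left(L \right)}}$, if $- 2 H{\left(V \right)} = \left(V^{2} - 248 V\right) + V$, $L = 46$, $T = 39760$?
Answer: $\frac{1}{44383} \approx 2.2531 \cdot 10^{-5}$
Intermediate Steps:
$H{\left(V \right)} = - \frac{V^{2}}{2} + \frac{247 V}{2}$ ($H{\left(V \right)} = - \frac{\left(V^{2} - 248 V\right) + V}{2} = - \frac{V^{2} - 247 V}{2} = - \frac{V^{2}}{2} + \frac{247 V}{2}$)
$\frac{1}{T + H{\left(L \right)}} = \frac{1}{39760 + \frac{1}{2} \cdot 46 \left(247 - 46\right)} = \frac{1}{39760 + \frac{1}{2} \cdot 46 \cdot 201} = \frac{1}{39760 + 4623} = \frac{1}{44383}$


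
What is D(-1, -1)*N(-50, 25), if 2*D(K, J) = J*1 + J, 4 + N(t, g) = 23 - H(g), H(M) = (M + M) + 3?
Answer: 34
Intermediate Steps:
H(M) = 3 + 2*M (H(M) = 2*M + 3 = 3 + 2*M)
N(t, g) = 16 - 2*g (N(t, g) = -4 + (23 - (3 + 2*g)) = -4 + (23 + (-3 - 2*g)) = -4 + (20 - 2*g) = 16 - 2*g)
D(K, J) = J (D(K, J) = (J*1 + J)/2 = (J + J)/2 = (2*J)/2 = J)
D(-1, -1)*N(-50, 25) = -(16 - 2*25) = -(16 - 50) = -1*(-34) = 34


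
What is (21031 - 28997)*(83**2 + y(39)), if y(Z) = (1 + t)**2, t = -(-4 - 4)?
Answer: -55523020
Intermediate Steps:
t = 8 (t = -1*(-8) = 8)
y(Z) = 81 (y(Z) = (1 + 8)**2 = 9**2 = 81)
(21031 - 28997)*(83**2 + y(39)) = (21031 - 28997)*(83**2 + 81) = -7966*(6889 + 81) = -7966*6970 = -55523020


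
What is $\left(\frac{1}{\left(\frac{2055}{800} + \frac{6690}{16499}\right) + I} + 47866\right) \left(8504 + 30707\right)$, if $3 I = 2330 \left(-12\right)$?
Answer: $\frac{46162567502459744546}{24595457311} \approx 1.8769 \cdot 10^{9}$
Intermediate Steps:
$I = -9320$ ($I = \frac{2330 \left(-12\right)}{3} = \frac{1}{3} \left(-27960\right) = -9320$)
$\left(\frac{1}{\left(\frac{2055}{800} + \frac{6690}{16499}\right) + I} + 47866\right) \left(8504 + 30707\right) = \left(\frac{1}{\left(\frac{2055}{800} + \frac{6690}{16499}\right) - 9320} + 47866\right) \left(8504 + 30707\right) = \left(\frac{1}{\left(2055 \cdot \frac{1}{800} + 6690 \cdot \frac{1}{16499}\right) - 9320} + 47866\right) 39211 = \left(\frac{1}{\left(\frac{411}{160} + \frac{6690}{16499}\right) - 9320} + 47866\right) 39211 = \left(\frac{1}{\frac{7851489}{2639840} - 9320} + 47866\right) 39211 = \left(\frac{1}{- \frac{24595457311}{2639840}} + 47866\right) 39211 = \left(- \frac{2639840}{24595457311} + 47866\right) 39211 = \frac{1177286157008486}{24595457311} \cdot 39211 = \frac{46162567502459744546}{24595457311}$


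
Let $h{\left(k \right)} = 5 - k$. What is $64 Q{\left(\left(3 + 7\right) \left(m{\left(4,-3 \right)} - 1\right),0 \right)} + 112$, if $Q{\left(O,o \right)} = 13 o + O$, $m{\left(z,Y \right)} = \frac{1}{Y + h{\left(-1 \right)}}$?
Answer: $- \frac{944}{3} \approx -314.67$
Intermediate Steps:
$m{\left(z,Y \right)} = \frac{1}{6 + Y}$ ($m{\left(z,Y \right)} = \frac{1}{Y + \left(5 - -1\right)} = \frac{1}{Y + \left(5 + 1\right)} = \frac{1}{Y + 6} = \frac{1}{6 + Y}$)
$Q{\left(O,o \right)} = O + 13 o$
$64 Q{\left(\left(3 + 7\right) \left(m{\left(4,-3 \right)} - 1\right),0 \right)} + 112 = 64 \left(\left(3 + 7\right) \left(\frac{1}{6 - 3} - 1\right) + 13 \cdot 0\right) + 112 = 64 \left(10 \left(\frac{1}{3} - 1\right) + 0\right) + 112 = 64 \left(10 \left(- \frac{2}{3}\right) + 0\right) + 112 = 64 \left(- \frac{20}{3} + 0\right) + 112 = 64 \left(- \frac{20}{3}\right) + 112 = - \frac{1280}{3} + 112 = - \frac{944}{3}$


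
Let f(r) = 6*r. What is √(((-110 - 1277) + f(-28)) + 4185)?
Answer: √2630 ≈ 51.284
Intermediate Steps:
√(((-110 - 1277) + f(-28)) + 4185) = √(((-110 - 1277) + 6*(-28)) + 4185) = √((-1387 - 168) + 4185) = √(-1555 + 4185) = √2630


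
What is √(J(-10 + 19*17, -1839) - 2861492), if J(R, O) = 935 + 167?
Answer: I*√2860390 ≈ 1691.3*I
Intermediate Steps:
J(R, O) = 1102
√(J(-10 + 19*17, -1839) - 2861492) = √(1102 - 2861492) = √(-2860390) = I*√2860390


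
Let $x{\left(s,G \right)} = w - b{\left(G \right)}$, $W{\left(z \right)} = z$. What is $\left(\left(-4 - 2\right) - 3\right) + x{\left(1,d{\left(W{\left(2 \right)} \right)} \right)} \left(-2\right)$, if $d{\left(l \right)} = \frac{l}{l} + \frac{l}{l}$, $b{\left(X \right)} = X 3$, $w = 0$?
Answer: $3$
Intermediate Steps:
$b{\left(X \right)} = 3 X$
$d{\left(l \right)} = 2$ ($d{\left(l \right)} = 1 + 1 = 2$)
$x{\left(s,G \right)} = - 3 G$ ($x{\left(s,G \right)} = 0 - 3 G = - 3 G$)
$\left(\left(-4 - 2\right) - 3\right) + x{\left(1,d{\left(W{\left(2 \right)} \right)} \right)} \left(-2\right) = \left(\left(-4 - 2\right) - 3\right) + \left(-3\right) 2 \left(-2\right) = \left(-6 - 3\right) - -12 = -9 + 12 = 3$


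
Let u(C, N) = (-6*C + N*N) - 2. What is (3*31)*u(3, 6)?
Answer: 1488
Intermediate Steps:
u(C, N) = -2 + N² - 6*C (u(C, N) = (-6*C + N²) - 2 = (N² - 6*C) - 2 = -2 + N² - 6*C)
(3*31)*u(3, 6) = (3*31)*(-2 + 6² - 6*3) = 93*(-2 + 36 - 18) = 93*16 = 1488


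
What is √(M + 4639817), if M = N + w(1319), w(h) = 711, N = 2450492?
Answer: 2*√1772755 ≈ 2662.9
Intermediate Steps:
M = 2451203 (M = 2450492 + 711 = 2451203)
√(M + 4639817) = √(2451203 + 4639817) = √7091020 = 2*√1772755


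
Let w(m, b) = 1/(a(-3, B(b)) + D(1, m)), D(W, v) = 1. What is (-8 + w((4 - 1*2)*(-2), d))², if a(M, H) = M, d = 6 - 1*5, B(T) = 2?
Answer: 289/4 ≈ 72.250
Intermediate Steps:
d = 1 (d = 6 - 5 = 1)
w(m, b) = -½ (w(m, b) = 1/(-3 + 1) = 1/(-2) = -½)
(-8 + w((4 - 1*2)*(-2), d))² = (-8 - ½)² = (-17/2)² = 289/4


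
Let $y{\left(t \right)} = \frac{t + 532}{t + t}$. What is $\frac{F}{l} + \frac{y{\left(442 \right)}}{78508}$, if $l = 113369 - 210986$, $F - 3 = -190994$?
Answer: $\frac{509810585435}{260566324824} \approx 1.9565$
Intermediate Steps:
$F = -190991$ ($F = 3 - 190994 = -190991$)
$y{\left(t \right)} = \frac{532 + t}{2 t}$
$l = -97617$
$\frac{F}{l} + \frac{y{\left(442 \right)}}{78508} = - \frac{190991}{-97617} + \frac{\frac{1}{2} \cdot \frac{1}{442} \left(532 + 442\right)}{78508} = \left(-190991\right) \left(- \frac{1}{97617}\right) + \frac{1}{2} \cdot \frac{1}{442} \cdot 974 \cdot \frac{1}{78508} = \frac{190991}{97617} + \frac{487}{442} \cdot \frac{1}{78508} = \frac{190991}{97617} + \frac{487}{34700536} = \frac{509810585435}{260566324824}$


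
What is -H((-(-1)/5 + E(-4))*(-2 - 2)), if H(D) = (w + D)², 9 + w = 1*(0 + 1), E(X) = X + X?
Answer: -13456/25 ≈ -538.24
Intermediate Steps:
E(X) = 2*X
w = -8 (w = -9 + 1*(0 + 1) = -9 + 1*1 = -9 + 1 = -8)
H(D) = (-8 + D)²
-H((-(-1)/5 + E(-4))*(-2 - 2)) = -(-8 + (-(-1)/5 + 2*(-4))*(-2 - 2))² = -(-8 + (-(-1)/5 - 8)*(-4))² = -(-8 + (-1*(-⅕) - 8)*(-4))² = -(-8 + (⅕ - 8)*(-4))² = -(-8 - 39/5*(-4))² = -(-8 + 156/5)² = -(116/5)² = -1*13456/25 = -13456/25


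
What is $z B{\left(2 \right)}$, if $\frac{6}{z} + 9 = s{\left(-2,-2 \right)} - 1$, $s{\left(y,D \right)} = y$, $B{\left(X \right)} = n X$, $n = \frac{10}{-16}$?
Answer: $\frac{5}{8} \approx 0.625$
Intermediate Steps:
$n = - \frac{5}{8}$ ($n = 10 \left(- \frac{1}{16}\right) = - \frac{5}{8} \approx -0.625$)
$B{\left(X \right)} = - \frac{5 X}{8}$
$z = - \frac{1}{2}$ ($z = \frac{6}{-9 - 3} = \frac{6}{-12} = 6 \left(- \frac{1}{12}\right) = - \frac{1}{2} \approx -0.5$)
$z B{\left(2 \right)} = - \frac{\left(- \frac{5}{8}\right) 2}{2} = \left(- \frac{1}{2}\right) \left(- \frac{5}{4}\right) = \frac{5}{8}$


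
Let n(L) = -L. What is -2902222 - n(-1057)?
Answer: -2903279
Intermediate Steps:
-2902222 - n(-1057) = -2902222 - (-1)*(-1057) = -2902222 - 1*1057 = -2902222 - 1057 = -2903279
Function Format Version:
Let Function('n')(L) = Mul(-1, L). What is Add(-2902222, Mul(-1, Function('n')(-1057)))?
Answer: -2903279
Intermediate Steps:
Add(-2902222, Mul(-1, Function('n')(-1057))) = Add(-2902222, Mul(-1, Mul(-1, -1057))) = Add(-2902222, Mul(-1, 1057)) = Add(-2902222, -1057) = -2903279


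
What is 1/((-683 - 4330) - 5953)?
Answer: -1/10966 ≈ -9.1191e-5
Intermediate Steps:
1/((-683 - 4330) - 5953) = 1/(-5013 - 5953) = 1/(-10966) = -1/10966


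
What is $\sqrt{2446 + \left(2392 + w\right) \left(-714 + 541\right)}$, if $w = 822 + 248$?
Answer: $16 i \sqrt{2330} \approx 772.32 i$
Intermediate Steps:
$w = 1070$
$\sqrt{2446 + \left(2392 + w\right) \left(-714 + 541\right)} = \sqrt{2446 + \left(2392 + 1070\right) \left(-714 + 541\right)} = \sqrt{2446 + 3462 \left(-173\right)} = \sqrt{2446 - 598926} = \sqrt{-596480} = 16 i \sqrt{2330}$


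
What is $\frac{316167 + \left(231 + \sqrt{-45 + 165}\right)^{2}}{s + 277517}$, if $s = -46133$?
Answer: $\frac{15402}{9641} + \frac{77 \sqrt{30}}{19282} \approx 1.6194$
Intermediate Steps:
$\frac{316167 + \left(231 + \sqrt{-45 + 165}\right)^{2}}{s + 277517} = \frac{316167 + \left(231 + \sqrt{-45 + 165}\right)^{2}}{-46133 + 277517} = \frac{316167 + \left(231 + \sqrt{120}\right)^{2}}{231384} = \left(316167 + \left(231 + 2 \sqrt{30}\right)^{2}\right) \frac{1}{231384} = \frac{105389}{77128} + \frac{\left(231 + 2 \sqrt{30}\right)^{2}}{231384}$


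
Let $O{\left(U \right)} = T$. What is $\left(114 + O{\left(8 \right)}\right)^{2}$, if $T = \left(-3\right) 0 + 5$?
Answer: $14161$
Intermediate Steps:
$T = 5$ ($T = 0 + 5 = 5$)
$O{\left(U \right)} = 5$
$\left(114 + O{\left(8 \right)}\right)^{2} = \left(114 + 5\right)^{2} = 119^{2} = 14161$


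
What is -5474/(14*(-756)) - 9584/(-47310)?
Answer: 4290619/5961060 ≈ 0.71977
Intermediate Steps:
-5474/(14*(-756)) - 9584/(-47310) = -5474/(-10584) - 9584*(-1/47310) = -5474*(-1/10584) + 4792/23655 = 391/756 + 4792/23655 = 4290619/5961060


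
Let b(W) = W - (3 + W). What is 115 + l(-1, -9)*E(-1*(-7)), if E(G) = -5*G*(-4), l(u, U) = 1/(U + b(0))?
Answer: 310/3 ≈ 103.33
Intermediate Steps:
b(W) = -3 (b(W) = W + (-3 - W) = -3)
l(u, U) = 1/(-3 + U) (l(u, U) = 1/(U - 3) = 1/(-3 + U))
E(G) = 20*G
115 + l(-1, -9)*E(-1*(-7)) = 115 + (20*(-1*(-7)))/(-3 - 9) = 115 + (20*7)/(-12) = 115 - 1/12*140 = 115 - 35/3 = 310/3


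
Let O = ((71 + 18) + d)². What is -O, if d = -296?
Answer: -42849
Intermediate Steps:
O = 42849 (O = ((71 + 18) - 296)² = (89 - 296)² = (-207)² = 42849)
-O = -1*42849 = -42849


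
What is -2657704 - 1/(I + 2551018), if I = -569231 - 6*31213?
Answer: -4769273747337/1794509 ≈ -2.6577e+6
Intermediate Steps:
I = -756509 (I = -569231 - 187278 = -756509)
-2657704 - 1/(I + 2551018) = -2657704 - 1/(-756509 + 2551018) = -2657704 - 1/1794509 = -4769273747337/1794509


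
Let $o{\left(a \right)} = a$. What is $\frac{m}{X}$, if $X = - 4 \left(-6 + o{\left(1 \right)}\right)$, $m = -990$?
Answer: $- \frac{99}{2} \approx -49.5$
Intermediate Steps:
$X = 20$ ($X = - 4 \left(-6 + 1\right) = \left(-4\right) \left(-5\right) = 20$)
$\frac{m}{X} = - \frac{990}{20} = \left(-990\right) \frac{1}{20} = - \frac{99}{2}$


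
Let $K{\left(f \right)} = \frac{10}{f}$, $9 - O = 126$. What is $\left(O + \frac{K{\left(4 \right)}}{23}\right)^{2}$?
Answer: $\frac{28912129}{2116} \approx 13664.0$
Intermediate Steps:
$O = -117$ ($O = 9 - 126 = -117$)
$\left(O + \frac{K{\left(4 \right)}}{23}\right)^{2} = \left(-117 + \frac{10 \cdot \frac{1}{4}}{23}\right)^{2} = \left(-117 + 10 \cdot \frac{1}{4} \cdot \frac{1}{23}\right)^{2} = \left(-117 + \frac{5}{2} \cdot \frac{1}{23}\right)^{2} = \left(-117 + \frac{5}{46}\right)^{2} = \left(- \frac{5377}{46}\right)^{2} = \frac{28912129}{2116}$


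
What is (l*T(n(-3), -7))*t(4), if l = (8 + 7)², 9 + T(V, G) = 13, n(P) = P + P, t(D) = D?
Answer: 3600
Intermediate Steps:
n(P) = 2*P
T(V, G) = 4 (T(V, G) = -9 + 13 = 4)
l = 225 (l = 15² = 225)
(l*T(n(-3), -7))*t(4) = (225*4)*4 = 900*4 = 3600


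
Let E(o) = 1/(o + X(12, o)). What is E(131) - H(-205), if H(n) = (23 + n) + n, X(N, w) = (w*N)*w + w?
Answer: 79797079/206194 ≈ 387.00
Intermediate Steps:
X(N, w) = w + N*w**2 (X(N, w) = (N*w)*w + w = N*w**2 + w = w + N*w**2)
E(o) = 1/(o + o*(1 + 12*o))
H(n) = 23 + 2*n
E(131) - H(-205) = (1/2)/(131*(1 + 6*131)) - (23 + 2*(-205)) = (1/2)*(1/131)/(1 + 786) - (23 - 410) = (1/2)*(1/131)/787 - 1*(-387) = (1/2)*(1/131)*(1/787) + 387 = 1/206194 + 387 = 79797079/206194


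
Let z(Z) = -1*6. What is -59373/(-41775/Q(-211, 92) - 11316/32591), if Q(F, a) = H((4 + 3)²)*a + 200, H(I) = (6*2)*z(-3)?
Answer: -60051224376/6226063 ≈ -9645.1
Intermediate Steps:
z(Z) = -6
H(I) = -72 (H(I) = (6*2)*(-6) = 12*(-6) = -72)
Q(F, a) = 200 - 72*a (Q(F, a) = -72*a + 200 = 200 - 72*a)
-59373/(-41775/Q(-211, 92) - 11316/32591) = -59373/(-41775/(200 - 72*92) - 11316/32591) = -59373/(-41775/(200 - 6624) - 11316*1/32591) = -59373/(-41775/(-6424) - 492/1417) = -59373/(-41775*(-1/6424) - 492/1417) = -59373/(41775/6424 - 492/1417) = -59373/56034567/9102808 = -59373*9102808/56034567 = -60051224376/6226063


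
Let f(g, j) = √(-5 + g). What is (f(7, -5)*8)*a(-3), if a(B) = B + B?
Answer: -48*√2 ≈ -67.882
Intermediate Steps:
a(B) = 2*B
(f(7, -5)*8)*a(-3) = (√(-5 + 7)*8)*(2*(-3)) = (√2*8)*(-6) = (8*√2)*(-6) = -48*√2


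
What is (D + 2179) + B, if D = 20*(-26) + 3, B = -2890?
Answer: -1228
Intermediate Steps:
D = -517 (D = -520 + 3 = -517)
(D + 2179) + B = (-517 + 2179) - 2890 = 1662 - 2890 = -1228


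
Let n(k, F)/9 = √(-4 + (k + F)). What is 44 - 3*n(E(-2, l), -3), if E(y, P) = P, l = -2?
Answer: 44 - 81*I ≈ 44.0 - 81.0*I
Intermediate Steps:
n(k, F) = 9*√(-4 + F + k) (n(k, F) = 9*√(-4 + (k + F)) = 9*√(-4 + (F + k)) = 9*√(-4 + F + k))
44 - 3*n(E(-2, l), -3) = 44 - 27*√(-4 - 3 - 2) = 44 - 27*√(-9) = 44 - 27*3*I = 44 - 81*I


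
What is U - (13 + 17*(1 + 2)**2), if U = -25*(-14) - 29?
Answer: 155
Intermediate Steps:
U = 321 (U = 350 - 29 = 321)
U - (13 + 17*(1 + 2)**2) = 321 - (13 + 17*(1 + 2)**2) = 321 - (13 + 17*3**2) = 321 - (13 + 17*9) = 321 - (13 + 153) = 321 - 1*166 = 321 - 166 = 155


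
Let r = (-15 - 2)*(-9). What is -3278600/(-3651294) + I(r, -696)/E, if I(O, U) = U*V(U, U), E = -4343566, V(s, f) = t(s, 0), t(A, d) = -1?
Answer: 3559568546744/3964909118601 ≈ 0.89777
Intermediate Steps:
r = 153 (r = -17*(-9) = 153)
V(s, f) = -1
I(O, U) = -U (I(O, U) = U*(-1) = -U)
-3278600/(-3651294) + I(r, -696)/E = -3278600/(-3651294) - 1*(-696)/(-4343566) = -3278600*(-1/3651294) + 696*(-1/4343566) = 1639300/1825647 - 348/2171783 = 3559568546744/3964909118601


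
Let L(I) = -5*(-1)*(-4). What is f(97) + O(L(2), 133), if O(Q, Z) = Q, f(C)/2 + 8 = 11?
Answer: -14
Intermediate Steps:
L(I) = -20 (L(I) = 5*(-4) = -20)
f(C) = 6 (f(C) = -16 + 2*11 = -16 + 22 = 6)
f(97) + O(L(2), 133) = 6 - 20 = -14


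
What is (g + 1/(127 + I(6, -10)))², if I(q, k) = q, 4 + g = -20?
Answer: 10182481/17689 ≈ 575.64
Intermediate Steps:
g = -24 (g = -4 - 20 = -24)
(g + 1/(127 + I(6, -10)))² = (-24 + 1/(127 + 6))² = (-24 + 1/133)² = (-3191/133)² = 10182481/17689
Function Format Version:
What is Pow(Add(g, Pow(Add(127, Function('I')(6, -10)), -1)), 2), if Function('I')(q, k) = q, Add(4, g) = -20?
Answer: Rational(10182481, 17689) ≈ 575.64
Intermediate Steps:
g = -24 (g = Add(-4, -20) = -24)
Pow(Add(g, Pow(Add(127, Function('I')(6, -10)), -1)), 2) = Pow(Add(-24, Pow(Add(127, 6), -1)), 2) = Pow(Add(-24, Pow(133, -1)), 2) = Pow(Add(-24, Rational(1, 133)), 2) = Pow(Rational(-3191, 133), 2) = Rational(10182481, 17689)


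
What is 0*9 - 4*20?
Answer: -80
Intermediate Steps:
0*9 - 4*20 = 0 - 80 = -80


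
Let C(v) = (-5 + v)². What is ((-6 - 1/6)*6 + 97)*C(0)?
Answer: 1500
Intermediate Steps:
((-6 - 1/6)*6 + 97)*C(0) = ((-6 - 1/6)*6 + 97)*(-5 + 0)² = ((-6 - 1*⅙)*6 + 97)*(-5)² = ((-6 - ⅙)*6 + 97)*25 = (-37/6*6 + 97)*25 = (-37 + 97)*25 = 60*25 = 1500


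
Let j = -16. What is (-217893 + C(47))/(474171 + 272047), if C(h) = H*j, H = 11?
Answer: -218069/746218 ≈ -0.29223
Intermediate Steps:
C(h) = -176 (C(h) = 11*(-16) = -176)
(-217893 + C(47))/(474171 + 272047) = (-217893 - 176)/(474171 + 272047) = -218069/746218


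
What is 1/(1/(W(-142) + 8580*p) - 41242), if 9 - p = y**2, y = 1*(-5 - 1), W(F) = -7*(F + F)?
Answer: -229672/9472132625 ≈ -2.4247e-5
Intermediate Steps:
W(F) = -14*F
y = -6 (y = 1*(-6) = -6)
p = -27 (p = 9 - 1*(-6)**2 = 9 - 1*36 = 9 - 36 = -27)
1/(1/(W(-142) + 8580*p) - 41242) = 1/(1/(-14*(-142) + 8580*(-27)) - 41242) = 1/(1/(1988 - 231660) - 41242) = 1/(1/(-229672) - 41242) = 1/(-1/229672 - 41242) = 1/(-9472132625/229672) = -229672/9472132625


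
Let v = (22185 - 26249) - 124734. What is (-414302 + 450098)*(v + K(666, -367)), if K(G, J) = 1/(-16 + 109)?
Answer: -142924037516/31 ≈ -4.6104e+9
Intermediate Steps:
v = -128798 (v = -4064 - 124734 = -128798)
K(G, J) = 1/93
(-414302 + 450098)*(v + K(666, -367)) = (-414302 + 450098)*(-128798 + 1/93) = 35796*(-11978213/93) = -142924037516/31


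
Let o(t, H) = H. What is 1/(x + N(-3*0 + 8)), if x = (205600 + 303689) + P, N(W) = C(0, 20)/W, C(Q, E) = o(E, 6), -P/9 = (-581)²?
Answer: -4/10115037 ≈ -3.9545e-7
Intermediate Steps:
P = -3038049 (P = -9*(-581)² = -9*337561 = -3038049)
C(Q, E) = 6
N(W) = 6/W
x = -2528760 (x = (205600 + 303689) - 3038049 = 509289 - 3038049 = -2528760)
1/(x + N(-3*0 + 8)) = 1/(-2528760 + 6/(-3*0 + 8)) = 1/(-2528760 + 6/(0 + 8)) = 1/(-2528760 + 6/8) = 1/(-2528760 + 6*(⅛)) = 1/(-2528760 + ¾) = 1/(-10115037/4) = -4/10115037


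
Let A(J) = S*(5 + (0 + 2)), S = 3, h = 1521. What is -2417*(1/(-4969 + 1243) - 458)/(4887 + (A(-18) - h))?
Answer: 4124632253/12619962 ≈ 326.83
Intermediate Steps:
A(J) = 21 (A(J) = 3*(5 + (0 + 2)) = 3*(5 + 2) = 3*7 = 21)
-2417*(1/(-4969 + 1243) - 458)/(4887 + (A(-18) - h)) = -2417*(1/(-4969 + 1243) - 458)/(4887 + (21 - 1*1521)) = -2417*(1/(-3726) - 458)/(4887 + (21 - 1521)) = -2417*(-1/3726 - 458)/(4887 - 1500) = -2417/(3387/(-1706509/3726)) = -2417/(3387*(-3726/1706509)) = -2417/(-12619962/1706509) = -2417*(-1706509/12619962) = 4124632253/12619962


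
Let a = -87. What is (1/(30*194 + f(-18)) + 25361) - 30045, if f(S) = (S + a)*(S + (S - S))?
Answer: -36113639/7710 ≈ -4684.0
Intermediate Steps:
f(S) = S*(-87 + S) (f(S) = (S - 87)*(S + (S - S)) = (-87 + S)*(S + 0) = (-87 + S)*S = S*(-87 + S))
(1/(30*194 + f(-18)) + 25361) - 30045 = (1/(30*194 - 18*(-87 - 18)) + 25361) - 30045 = (1/(5820 - 18*(-105)) + 25361) - 30045 = (1/(5820 + 1890) + 25361) - 30045 = (1/7710 + 25361) - 30045 = 195533311/7710 - 30045 = -36113639/7710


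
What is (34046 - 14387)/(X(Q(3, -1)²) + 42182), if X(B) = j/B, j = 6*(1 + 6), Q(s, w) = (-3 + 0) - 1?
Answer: 157272/337477 ≈ 0.46602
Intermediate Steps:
Q(s, w) = -4 (Q(s, w) = -3 - 1 = -4)
j = 42 (j = 6*7 = 42)
X(B) = 42/B
(34046 - 14387)/(X(Q(3, -1)²) + 42182) = (34046 - 14387)/(42/((-4)²) + 42182) = 19659/(42/16 + 42182) = 19659/(42*(1/16) + 42182) = 19659/(21/8 + 42182) = 19659/(337477/8) = 19659*(8/337477) = 157272/337477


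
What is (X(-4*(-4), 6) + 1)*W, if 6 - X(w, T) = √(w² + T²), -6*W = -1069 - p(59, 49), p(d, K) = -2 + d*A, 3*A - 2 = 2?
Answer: 24059/18 - 3437*√73/9 ≈ -1926.3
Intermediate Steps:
A = 4/3 (A = ⅔ + (⅓)*2 = ⅔ + ⅔ = 4/3 ≈ 1.3333)
p(d, K) = -2 + 4*d/3 (p(d, K) = -2 + d*(4/3) = -2 + 4*d/3)
W = 3437/18 (W = -(-1069 - (-2 + (4/3)*59))/6 = -(-1069 - (-2 + 236/3))/6 = -(-1069 - 1*230/3)/6 = -(-1069 - 230/3)/6 = -⅙*(-3437/3) = 3437/18 ≈ 190.94)
X(w, T) = 6 - √(T² + w²) (X(w, T) = 6 - √(w² + T²) = 6 - √(T² + w²))
(X(-4*(-4), 6) + 1)*W = ((6 - √(6² + (-4*(-4))²)) + 1)*(3437/18) = ((6 - √(36 + 16²)) + 1)*(3437/18) = ((6 - √(36 + 256)) + 1)*(3437/18) = ((6 - √292) + 1)*(3437/18) = ((6 - 2*√73) + 1)*(3437/18) = (7 - 2*√73)*(3437/18) = 24059/18 - 3437*√73/9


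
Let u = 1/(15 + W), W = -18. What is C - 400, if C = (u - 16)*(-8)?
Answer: -808/3 ≈ -269.33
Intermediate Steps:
u = -⅓ (u = 1/(15 - 18) = 1/(-3) = -⅓ ≈ -0.33333)
C = 392/3 (C = (-⅓ - 16)*(-8) = -49/3*(-8) = 392/3 ≈ 130.67)
C - 400 = 392/3 - 400 = -808/3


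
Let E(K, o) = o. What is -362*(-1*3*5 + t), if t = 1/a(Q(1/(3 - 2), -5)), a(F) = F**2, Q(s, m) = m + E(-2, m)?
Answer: 271319/50 ≈ 5426.4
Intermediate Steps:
Q(s, m) = 2*m (Q(s, m) = m + m = 2*m)
t = 1/100 (t = 1/((2*(-5))**2) = 1/((-10)**2) = 1/100 ≈ 0.010000)
-362*(-1*3*5 + t) = -362*(-1*3*5 + 1/100) = -362*(-3*5 + 1/100) = -362*(-15 + 1/100) = -362*(-1499/100) = 271319/50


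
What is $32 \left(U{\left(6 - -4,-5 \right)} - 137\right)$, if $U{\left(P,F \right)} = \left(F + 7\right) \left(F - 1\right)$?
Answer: $-4768$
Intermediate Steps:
$U{\left(P,F \right)} = \left(-1 + F\right) \left(7 + F\right)$ ($U{\left(P,F \right)} = \left(7 + F\right) \left(-1 + F\right) = \left(-1 + F\right) \left(7 + F\right)$)
$32 \left(U{\left(6 - -4,-5 \right)} - 137\right) = 32 \left(\left(-7 + \left(-5\right)^{2} + 6 \left(-5\right)\right) - 137\right) = 32 \left(\left(-7 + 25 - 30\right) - 137\right) = 32 \left(-12 - 137\right) = 32 \left(-149\right) = -4768$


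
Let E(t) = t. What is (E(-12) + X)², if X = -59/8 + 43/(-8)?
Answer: 9801/16 ≈ 612.56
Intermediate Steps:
X = -51/4 (X = -59*⅛ + 43*(-⅛) = -59/8 - 43/8 = -51/4 ≈ -12.750)
(E(-12) + X)² = (-12 - 51/4)² = (-99/4)² = 9801/16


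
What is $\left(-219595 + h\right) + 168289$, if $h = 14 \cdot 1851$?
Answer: $-25392$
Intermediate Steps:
$h = 25914$
$\left(-219595 + h\right) + 168289 = \left(-219595 + 25914\right) + 168289 = -193681 + 168289 = -25392$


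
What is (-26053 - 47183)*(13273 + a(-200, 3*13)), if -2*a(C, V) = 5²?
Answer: -971145978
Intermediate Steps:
a(C, V) = -25/2 (a(C, V) = -½*5² = -½*25 = -25/2)
(-26053 - 47183)*(13273 + a(-200, 3*13)) = (-26053 - 47183)*(13273 - 25/2) = -73236*26521/2 = -971145978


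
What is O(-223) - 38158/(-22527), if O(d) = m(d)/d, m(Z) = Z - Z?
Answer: 38158/22527 ≈ 1.6939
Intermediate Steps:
m(Z) = 0
O(d) = 0 (O(d) = 0/d = 0)
O(-223) - 38158/(-22527) = 0 - 38158/(-22527) = 0 - 38158*(-1)/22527 = 0 - 1*(-38158/22527) = 0 + 38158/22527 = 38158/22527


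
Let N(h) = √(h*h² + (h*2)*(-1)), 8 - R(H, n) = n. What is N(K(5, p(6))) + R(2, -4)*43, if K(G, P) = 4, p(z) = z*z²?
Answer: 516 + 2*√14 ≈ 523.48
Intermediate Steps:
p(z) = z³
R(H, n) = 8 - n
N(h) = √(h³ - 2*h) (N(h) = √(h³ + (2*h)*(-1)) = √(h³ - 2*h))
N(K(5, p(6))) + R(2, -4)*43 = √(4*(-2 + 4²)) + (8 - 1*(-4))*43 = √(4*(-2 + 16)) + (8 + 4)*43 = √(4*14) + 12*43 = √56 + 516 = 2*√14 + 516 = 516 + 2*√14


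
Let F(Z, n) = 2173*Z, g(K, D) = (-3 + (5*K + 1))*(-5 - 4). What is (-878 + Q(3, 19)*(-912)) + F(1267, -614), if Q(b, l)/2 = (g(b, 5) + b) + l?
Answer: 2925593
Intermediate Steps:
g(K, D) = 18 - 45*K (g(K, D) = (-3 + (1 + 5*K))*(-9) = (-2 + 5*K)*(-9) = 18 - 45*K)
Q(b, l) = 36 - 88*b + 2*l (Q(b, l) = 2*(((18 - 45*b) + b) + l) = 2*((18 - 44*b) + l) = 2*(18 + l - 44*b) = 36 - 88*b + 2*l)
(-878 + Q(3, 19)*(-912)) + F(1267, -614) = (-878 + (36 - 88*3 + 2*19)*(-912)) + 2173*1267 = (-878 + (36 - 264 + 38)*(-912)) + 2753191 = (-878 - 190*(-912)) + 2753191 = (-878 + 173280) + 2753191 = 172402 + 2753191 = 2925593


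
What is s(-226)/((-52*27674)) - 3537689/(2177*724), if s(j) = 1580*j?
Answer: -566011669029/283519078388 ≈ -1.9964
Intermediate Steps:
s(-226)/((-52*27674)) - 3537689/(2177*724) = (1580*(-226))/((-52*27674)) - 3537689/(2177*724) = -357080/(-1439048) - 3537689/1576148 = -357080*(-1/1439048) - 3537689*1/1576148 = 44635/179881 - 3537689/1576148 = -566011669029/283519078388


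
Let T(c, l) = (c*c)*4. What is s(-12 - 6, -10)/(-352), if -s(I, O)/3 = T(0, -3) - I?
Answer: 27/176 ≈ 0.15341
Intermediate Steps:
T(c, l) = 4*c² (T(c, l) = c²*4 = 4*c²)
s(I, O) = 3*I (s(I, O) = -3*(4*0² - I) = -3*(4*0 - I) = -3*(0 - I) = -(-3)*I = 3*I)
s(-12 - 6, -10)/(-352) = (3*(-12 - 6))/(-352) = (3*(-18))*(-1/352) = -54*(-1/352) = 27/176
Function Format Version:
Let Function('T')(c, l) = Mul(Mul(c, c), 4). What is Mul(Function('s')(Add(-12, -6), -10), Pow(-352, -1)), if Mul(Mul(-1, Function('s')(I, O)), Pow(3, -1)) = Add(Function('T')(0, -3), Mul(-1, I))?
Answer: Rational(27, 176) ≈ 0.15341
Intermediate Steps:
Function('T')(c, l) = Mul(4, Pow(c, 2)) (Function('T')(c, l) = Mul(Pow(c, 2), 4) = Mul(4, Pow(c, 2)))
Function('s')(I, O) = Mul(3, I) (Function('s')(I, O) = Mul(-3, Add(Mul(4, Pow(0, 2)), Mul(-1, I))) = Mul(-3, Add(Mul(4, 0), Mul(-1, I))) = Mul(-3, Add(0, Mul(-1, I))) = Mul(-3, Mul(-1, I)) = Mul(3, I))
Mul(Function('s')(Add(-12, -6), -10), Pow(-352, -1)) = Mul(Mul(3, Add(-12, -6)), Pow(-352, -1)) = Mul(Mul(3, -18), Rational(-1, 352)) = Mul(-54, Rational(-1, 352)) = Rational(27, 176)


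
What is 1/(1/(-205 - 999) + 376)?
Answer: 1204/452703 ≈ 0.0026596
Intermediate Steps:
1/(1/(-205 - 999) + 376) = 1/(1/(-1204) + 376) = 1/(-1/1204 + 376) = 1/(452703/1204) = 1204/452703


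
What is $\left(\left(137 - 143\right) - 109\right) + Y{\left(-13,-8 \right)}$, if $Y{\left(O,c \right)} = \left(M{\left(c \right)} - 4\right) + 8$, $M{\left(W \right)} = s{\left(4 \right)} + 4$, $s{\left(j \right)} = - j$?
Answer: $-111$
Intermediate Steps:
$M{\left(W \right)} = 0$ ($M{\left(W \right)} = \left(-1\right) 4 + 4 = -4 + 4 = 0$)
$Y{\left(O,c \right)} = 4$ ($Y{\left(O,c \right)} = \left(0 - 4\right) + 8 = -4 + 8 = 4$)
$\left(\left(137 - 143\right) - 109\right) + Y{\left(-13,-8 \right)} = \left(\left(137 - 143\right) - 109\right) + 4 = \left(-6 - 109\right) + 4 = -115 + 4 = -111$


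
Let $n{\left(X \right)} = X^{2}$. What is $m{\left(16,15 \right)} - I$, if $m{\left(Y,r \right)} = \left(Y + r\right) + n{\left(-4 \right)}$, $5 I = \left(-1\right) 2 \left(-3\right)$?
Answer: $\frac{229}{5} \approx 45.8$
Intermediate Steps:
$I = \frac{6}{5}$ ($I = \frac{\left(-1\right) 2 \left(-3\right)}{5} = \frac{\left(-2\right) \left(-3\right)}{5} = \frac{1}{5} \cdot 6 = \frac{6}{5} \approx 1.2$)
$m{\left(Y,r \right)} = 16 + Y + r$ ($m{\left(Y,r \right)} = \left(Y + r\right) + \left(-4\right)^{2} = \left(Y + r\right) + 16 = 16 + Y + r$)
$m{\left(16,15 \right)} - I = \left(16 + 16 + 15\right) - \frac{6}{5} = 47 - \frac{6}{5} = \frac{229}{5}$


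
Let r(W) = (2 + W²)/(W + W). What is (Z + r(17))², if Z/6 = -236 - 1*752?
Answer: 40505990121/1156 ≈ 3.5040e+7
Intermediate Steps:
r(W) = (2 + W²)/(2*W) (r(W) = (2 + W²)/((2*W)) = (2 + W²)*(1/(2*W)) = (2 + W²)/(2*W))
Z = -5928 (Z = 6*(-236 - 1*752) = 6*(-236 - 752) = 6*(-988) = -5928)
(Z + r(17))² = (-5928 + (1/17 + (½)*17))² = (-5928 + (1/17 + 17/2))² = (-5928 + 291/34)² = (-201261/34)² = 40505990121/1156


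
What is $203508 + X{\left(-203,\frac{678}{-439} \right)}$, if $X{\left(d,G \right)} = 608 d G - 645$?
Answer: $\frac{172738329}{439} \approx 3.9348 \cdot 10^{5}$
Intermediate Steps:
$X{\left(d,G \right)} = -645 + 608 G d$ ($X{\left(d,G \right)} = 608 G d - 645 = -645 + 608 G d$)
$203508 + X{\left(-203,\frac{678}{-439} \right)} = 203508 - \left(645 - 608 \frac{678}{-439} \left(-203\right)\right) = 203508 - \left(645 - 608 \cdot 678 \left(- \frac{1}{439}\right) \left(-203\right)\right) = 203508 - \left(645 + \frac{412224}{439} \left(-203\right)\right) = 203508 + \left(-645 + \frac{83681472}{439}\right) = 203508 + \frac{83398317}{439} = \frac{172738329}{439}$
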